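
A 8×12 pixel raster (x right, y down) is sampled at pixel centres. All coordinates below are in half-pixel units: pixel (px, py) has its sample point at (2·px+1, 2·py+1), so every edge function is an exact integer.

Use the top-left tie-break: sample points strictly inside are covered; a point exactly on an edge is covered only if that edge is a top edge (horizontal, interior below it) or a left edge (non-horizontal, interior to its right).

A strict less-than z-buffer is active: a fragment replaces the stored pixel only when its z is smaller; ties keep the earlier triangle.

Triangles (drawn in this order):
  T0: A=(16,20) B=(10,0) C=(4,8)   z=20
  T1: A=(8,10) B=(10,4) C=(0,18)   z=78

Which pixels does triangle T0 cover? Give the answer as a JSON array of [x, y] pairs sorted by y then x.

T0:
  2·area = 168  (B↔C swapped to make it positive)
  edge (16, 20)→(4, 8): d=(-12,-12) top-left  bias=+0
  edge (4, 8)→(10, 0): d=(6,-8) top-left  bias=+0
  edge (10, 0)→(16, 20): d=(6,20) right/bottom  bias=-1
    (4,1)@(9, 3): e=[120,10,38] → █
    (5,1)@(11, 3): e=[144,26,-2] → ·
    (0,2)@(1, 5): e=[0,-42,210] → ·  [on edge]
    (3,2)@(7, 5): e=[72,6,90] → █
    (5,2)@(11, 5): e=[120,38,10] → █
    (6,2)@(13, 5): e=[144,54,-30] → ·
    (1,3)@(3, 7): e=[0,-14,182] → ·  [on edge]
    (2,3)@(5, 7): e=[24,2,142] → █
    (6,3)@(13, 7): e=[120,66,-18] → ·
    (2,4)@(5, 9): e=[0,14,154] → █  [on edge]
    (6,4)@(13, 9): e=[96,78,-6] → ·
    (2,5)@(5, 11): e=[-24,26,166] → ·
    (3,5)@(7, 11): e=[0,42,126] → █  [on edge]
    (4,6)@(9, 13): e=[0,70,98] → █  [on edge]
    (5,7)@(11, 15): e=[0,98,70] → █  [on edge]
    (6,8)@(13, 17): e=[0,126,42] → █  [on edge]
    (7,9)@(15, 19): e=[0,154,14] → █  [on edge]
  covered (24 px):
    · · · · · · · ·
    · · · · █ · · ·
    · · · █ █ █ · ·
    · · █ █ █ █ · ·
    · · █ █ █ █ · ·
    · · · █ █ █ █ ·
    · · · · █ █ █ ·
    · · · · · █ █ ·
    · · · · · · █ █
    · · · · · · · █
    · · · · · · · ·
    · · · · · · · ·
T1:
  2·area = 32  (B↔C swapped to make it positive)
  edge (8, 10)→(0, 18): d=(-8,8) right/bottom  bias=-1
  edge (0, 18)→(10, 4): d=(10,-14) top-left  bias=+0
  edge (10, 4)→(8, 10): d=(-2,6) right/bottom  bias=-1
    (5,0)@(11, 1): e=[48,-16,0] → ·  [on edge]
    (7,1)@(15, 3): e=[0,60,-28] → ·  [on edge]
    (6,2)@(13, 5): e=[0,52,-20] → ·  [on edge]
    (4,3)@(9, 7): e=[16,16,0] → ·  [on edge]
    (5,3)@(11, 7): e=[0,44,-12] → ·  [on edge]
    (3,4)@(7, 9): e=[16,8,8] → █
    (4,4)@(9, 9): e=[0,36,-4] → ·  [on edge]
    (2,5)@(5, 11): e=[16,0,16] → █  [on edge]
    (3,5)@(7, 11): e=[0,28,4] → ·  [on edge]
    (2,6)@(5, 13): e=[0,20,12] → ·  [on edge]
    (3,6)@(7, 13): e=[-16,48,0] → ·  [on edge]
    (1,7)@(3, 15): e=[0,12,20] → ·  [on edge]
    (0,8)@(1, 17): e=[0,4,28] → ·  [on edge]
    (2,9)@(5, 19): e=[-48,80,0] → ·  [on edge]
  covered (2 px):
    · · · · · · · ·
    · · · · · · · ·
    · · · · · · · ·
    · · · · · · · ·
    · · · █ · · · ·
    · · █ · · · · ·
    · · · · · · · ·
    · · · · · · · ·
    · · · · · · · ·
    · · · · · · · ·
    · · · · · · · ·
    · · · · · · · ·

Final: [[4,1],[3,2],[4,2],[5,2],[2,3],[3,3],[4,3],[5,3],[2,4],[3,4],[4,4],[5,4],[3,5],[4,5],[5,5],[6,5],[4,6],[5,6],[6,6],[5,7],[6,7],[6,8],[7,8],[7,9]]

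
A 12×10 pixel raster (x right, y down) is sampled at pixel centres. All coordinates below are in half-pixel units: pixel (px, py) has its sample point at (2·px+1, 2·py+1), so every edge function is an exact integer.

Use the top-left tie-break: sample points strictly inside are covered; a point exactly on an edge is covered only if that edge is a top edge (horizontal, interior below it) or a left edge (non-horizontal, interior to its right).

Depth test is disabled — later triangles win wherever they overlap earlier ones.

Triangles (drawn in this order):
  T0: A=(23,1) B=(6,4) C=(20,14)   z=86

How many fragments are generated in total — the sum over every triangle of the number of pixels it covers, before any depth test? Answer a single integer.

T0:
  2·area = 212  (B↔C swapped to make it positive)
  edge (23, 1)→(20, 14): d=(-3,13) right/bottom  bias=-1
  edge (20, 14)→(6, 4): d=(-14,-10) top-left  bias=+0
  edge (6, 4)→(23, 1): d=(17,-3) top-left  bias=+0
    (11,0)@(23, 1): e=[0,212,0] → ·  [on edge]
    (6,1)@(13, 3): e=[124,84,4] → #
    (7,1)@(15, 3): e=[98,104,10] → #
    (8,1)@(17, 3): e=[72,124,16] → #
    (9,1)@(19, 3): e=[46,144,22] → #
    (10,1)@(21, 3): e=[20,164,28] → #
    (11,1)@(23, 3): e=[-6,184,34] → ·
    (4,2)@(9, 5): e=[170,16,26] → #
    (5,2)@(11, 5): e=[144,36,32] → #
    (11,2)@(23, 5): e=[-12,156,68] → ·
    (4,3)@(9, 7): e=[164,-12,60] → ·
    (5,3)@(11, 7): e=[138,8,66] → #
    (6,4)@(13, 9): e=[106,0,106] → #  [on edge]
  covered (26 px):
    · · · · · · · · · · · ·
    · · · · · · # # # # # ·
    · · · · # # # # # # # ·
    · · · · · # # # # # # ·
    · · · · · · # # # # # ·
    · · · · · · · · # # · ·
    · · · · · · · · · # · ·
    · · · · · · · · · · · ·
    · · · · · · · · · · · ·
    · · · · · · · · · · · ·

Result: 26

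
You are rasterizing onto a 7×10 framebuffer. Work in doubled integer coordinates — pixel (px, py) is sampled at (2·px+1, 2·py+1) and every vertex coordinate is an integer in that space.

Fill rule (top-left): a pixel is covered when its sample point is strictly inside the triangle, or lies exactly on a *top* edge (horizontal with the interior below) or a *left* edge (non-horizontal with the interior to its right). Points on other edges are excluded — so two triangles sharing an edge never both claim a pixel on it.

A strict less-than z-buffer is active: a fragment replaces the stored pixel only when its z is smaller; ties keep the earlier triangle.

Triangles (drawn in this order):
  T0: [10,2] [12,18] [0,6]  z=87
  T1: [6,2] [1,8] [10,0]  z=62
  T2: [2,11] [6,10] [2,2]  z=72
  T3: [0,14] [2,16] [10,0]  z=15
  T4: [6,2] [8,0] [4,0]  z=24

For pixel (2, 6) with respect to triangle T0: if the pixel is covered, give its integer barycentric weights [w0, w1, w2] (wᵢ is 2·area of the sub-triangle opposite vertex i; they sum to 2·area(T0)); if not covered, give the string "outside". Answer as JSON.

T0:
  2·area = 168
  edge (10, 2)→(12, 18): d=(2,16) right/bottom  bias=-1
  edge (12, 18)→(0, 6): d=(-12,-12) top-left  bias=+0
  edge (0, 6)→(10, 2): d=(10,-4) top-left  bias=+0
    (4,1)@(9, 3): e=[18,144,6] → █
    (5,1)@(11, 3): e=[-14,168,14] → ·
    (1,2)@(3, 5): e=[118,48,2] → █
    (2,2)@(5, 5): e=[86,72,10] → █
    (3,2)@(7, 5): e=[54,96,18] → █
    (5,2)@(11, 5): e=[-10,144,34] → ·
    (0,3)@(1, 7): e=[154,0,14] → █  [on edge]
    (5,3)@(11, 7): e=[-6,120,54] → ·
    (0,4)@(1, 9): e=[158,-24,34] → ·
    (1,4)@(3, 9): e=[126,0,42] → █  [on edge]
    (5,4)@(11, 9): e=[-2,96,74] → ·
    (1,5)@(3, 11): e=[130,-24,62] → ·
    (2,5)@(5, 11): e=[98,0,70] → █  [on edge]
    (3,6)@(7, 13): e=[70,0,98] → █  [on edge]
    (4,7)@(9, 15): e=[42,0,126] → █  [on edge]
    (5,8)@(11, 17): e=[14,0,154] → █  [on edge]
    (6,9)@(13, 19): e=[-14,0,182] → ·  [on edge]
  covered (24 px):
    · · · · · · ·
    · · · · █ · ·
    · █ █ █ █ · ·
    █ █ █ █ █ · ·
    · █ █ █ █ · ·
    · · █ █ █ █ ·
    · · · █ █ █ ·
    · · · · █ █ ·
    · · · · · █ ·
    · · · · · · ·
T1:
  2·area = 14  (B↔C swapped to make it positive)
  edge (6, 2)→(10, 0): d=(4,-2) top-left  bias=+0
  edge (10, 0)→(1, 8): d=(-9,8) right/bottom  bias=-1
  edge (1, 8)→(6, 2): d=(5,-6) top-left  bias=+0
  covered (0 px):
    · · · · · · ·
    · · · · · · ·
    · · · · · · ·
    · · · · · · ·
    · · · · · · ·
    · · · · · · ·
    · · · · · · ·
    · · · · · · ·
    · · · · · · ·
    · · · · · · ·
T2:
  2·area = 36  (B↔C swapped to make it positive)
  edge (2, 11)→(2, 2): d=(0,-9) top-left  bias=+0
  edge (2, 2)→(6, 10): d=(4,8) right/bottom  bias=-1
  edge (6, 10)→(2, 11): d=(-4,1) right/bottom  bias=-1
    (1,2)@(3, 5): e=[9,4,23] → █
    (2,2)@(5, 5): e=[27,-12,21] → ·
    (1,3)@(3, 7): e=[9,12,15] → █
    (2,3)@(5, 7): e=[27,-4,13] → ·
    (1,4)@(3, 9): e=[9,20,7] → █
    (2,4)@(5, 9): e=[27,4,5] → █
    (3,4)@(7, 9): e=[45,-12,3] → ·
    (1,5)@(3, 11): e=[9,28,-1] → ·
    (2,5)@(5, 11): e=[27,12,-3] → ·
  covered (4 px):
    · · · · · · ·
    · · · · · · ·
    · █ · · · · ·
    · █ · · · · ·
    · █ █ · · · ·
    · · · · · · ·
    · · · · · · ·
    · · · · · · ·
    · · · · · · ·
    · · · · · · ·
T3:
  2·area = 48  (B↔C swapped to make it positive)
  edge (0, 14)→(10, 0): d=(10,-14) top-left  bias=+0
  edge (10, 0)→(2, 16): d=(-8,16) right/bottom  bias=-1
  edge (2, 16)→(0, 14): d=(-2,-2) top-left  bias=+0
    (3,2)@(7, 5): e=[8,8,32] → █
    (4,2)@(9, 5): e=[36,-24,36] → ·
    (2,3)@(5, 7): e=[0,24,24] → █  [on edge]
    (3,3)@(7, 7): e=[28,-8,28] → ·
    (2,4)@(5, 9): e=[20,8,20] → █
    (3,4)@(7, 9): e=[48,-24,24] → ·
    (1,5)@(3, 11): e=[12,24,12] → █
    (2,5)@(5, 11): e=[40,-8,16] → ·
    (0,6)@(1, 13): e=[4,40,4] → █
    (2,6)@(5, 13): e=[60,-24,12] → ·
    (0,7)@(1, 15): e=[24,24,0] → █  [on edge]
    (1,7)@(3, 15): e=[52,-8,4] → ·
    (1,8)@(3, 17): e=[72,-24,0] → ·  [on edge]
    (2,9)@(5, 19): e=[120,-72,0] → ·  [on edge]
  covered (7 px):
    · · · · · · ·
    · · · · · · ·
    · · · █ · · ·
    · · █ · · · ·
    · · █ · · · ·
    · █ · · · · ·
    █ █ · · · · ·
    █ · · · · · ·
    · · · · · · ·
    · · · · · · ·
T4:
  2·area = 8  (B↔C swapped to make it positive)
  edge (6, 2)→(4, 0): d=(-2,-2) top-left  bias=+0
  edge (4, 0)→(8, 0): d=(4,0) top-left  bias=+0
  edge (8, 0)→(6, 2): d=(-2,2) right/bottom  bias=-1
    (2,0)@(5, 1): e=[0,4,4] → █  [on edge]
    (3,0)@(7, 1): e=[4,4,0] → ·  [on edge]
    (2,1)@(5, 3): e=[-4,12,0] → ·  [on edge]
    (3,1)@(7, 3): e=[0,12,-4] → ·  [on edge]
    (1,2)@(3, 5): e=[-12,20,0] → ·  [on edge]
    (4,2)@(9, 5): e=[0,20,-12] → ·  [on edge]
    (0,3)@(1, 7): e=[-20,28,0] → ·  [on edge]
    (5,3)@(11, 7): e=[0,28,-20] → ·  [on edge]
    (6,4)@(13, 9): e=[0,36,-28] → ·  [on edge]
  covered (1 px):
    · · █ · · · ·
    · · · · · · ·
    · · · · · · ·
    · · · · · · ·
    · · · · · · ·
    · · · · · · ·
    · · · · · · ·
    · · · · · · ·
    · · · · · · ·
    · · · · · · ·

Answer: "outside"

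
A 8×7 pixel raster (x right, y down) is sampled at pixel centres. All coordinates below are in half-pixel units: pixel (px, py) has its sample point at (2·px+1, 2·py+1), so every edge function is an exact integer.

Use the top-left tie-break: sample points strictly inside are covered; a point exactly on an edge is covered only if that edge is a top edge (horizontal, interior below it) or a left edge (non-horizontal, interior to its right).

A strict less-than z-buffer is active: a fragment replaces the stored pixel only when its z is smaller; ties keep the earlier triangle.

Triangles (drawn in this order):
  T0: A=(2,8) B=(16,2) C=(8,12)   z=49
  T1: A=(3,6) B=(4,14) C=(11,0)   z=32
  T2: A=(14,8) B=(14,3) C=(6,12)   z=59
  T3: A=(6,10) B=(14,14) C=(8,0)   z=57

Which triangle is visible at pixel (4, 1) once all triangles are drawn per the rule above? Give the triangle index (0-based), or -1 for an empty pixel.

T0:
  2·area = 92
  edge (2, 8)→(16, 2): d=(14,-6) top-left  bias=+0
  edge (16, 2)→(8, 12): d=(-8,10) right/bottom  bias=-1
  edge (8, 12)→(2, 8): d=(-6,-4) top-left  bias=+0
    (7,1)@(15, 3): e=[8,2,82] → █
    (4,2)@(9, 5): e=[0,46,46] → █  [on edge]
    (5,2)@(11, 5): e=[12,26,54] → █
    (6,2)@(13, 5): e=[24,6,62] → █
    (7,2)@(15, 5): e=[36,-14,70] → ·
    (2,3)@(5, 7): e=[4,70,18] → █
    (3,3)@(7, 7): e=[16,50,26] → █
    (6,3)@(13, 7): e=[52,-10,50] → ·
    (2,4)@(5, 9): e=[32,54,6] → █
    (5,4)@(11, 9): e=[68,-6,30] → ·
    (2,5)@(5, 11): e=[60,38,-6] → ·
    (3,5)@(7, 11): e=[72,18,2] → █
  covered (12 px):
    · · · · · · · ·
    · · · · · · · █
    · · · · █ █ █ ·
    · · █ █ █ █ · ·
    · · █ █ █ · · ·
    · · · █ · · · ·
    · · · · · · · ·
T1:
  2·area = 70  (B↔C swapped to make it positive)
  edge (3, 6)→(11, 0): d=(8,-6) top-left  bias=+0
  edge (11, 0)→(4, 14): d=(-7,14) right/bottom  bias=-1
  edge (4, 14)→(3, 6): d=(-1,-8) top-left  bias=+0
    (3,1)@(7, 3): e=[0,35,35] → █  [on edge]
    (4,1)@(9, 3): e=[12,7,51] → █
    (5,1)@(11, 3): e=[24,-21,67] → ·
    (2,2)@(5, 5): e=[4,49,17] → █
    (4,2)@(9, 5): e=[28,-7,49] → ·
    (2,3)@(5, 7): e=[20,35,15] → █
    (4,3)@(9, 7): e=[44,-21,47] → ·
    (2,4)@(5, 9): e=[36,21,13] → █
    (3,4)@(7, 9): e=[48,-7,29] → ·
    (2,5)@(5, 11): e=[52,7,11] → █
    (3,5)@(7, 11): e=[64,-21,27] → ·
    (2,6)@(5, 13): e=[68,-7,9] → ·
  covered (8 px):
    · · · · · · · ·
    · · · █ █ · · ·
    · · █ █ · · · ·
    · · █ █ · · · ·
    · · █ · · · · ·
    · · █ · · · · ·
    · · · · · · · ·
T2:
  2·area = 40  (B↔C swapped to make it positive)
  edge (14, 8)→(6, 12): d=(-8,4) right/bottom  bias=-1
  edge (6, 12)→(14, 3): d=(8,-9) top-left  bias=+0
  edge (14, 3)→(14, 8): d=(0,5) right/bottom  bias=-1
    (6,2)@(13, 5): e=[28,7,5] → █
    (7,2)@(15, 5): e=[20,25,-5] → ·
    (5,3)@(11, 7): e=[20,5,15] → █
    (7,3)@(15, 7): e=[4,41,-5] → ·
    (4,4)@(9, 9): e=[12,3,25] → █
    (6,4)@(13, 9): e=[-4,39,5] → ·
    (3,5)@(7, 11): e=[4,1,35] → █
    (4,5)@(9, 11): e=[-4,19,25] → ·
    (5,5)@(11, 11): e=[-12,37,15] → ·
    (3,6)@(7, 13): e=[-12,17,35] → ·
  covered (6 px):
    · · · · · · · ·
    · · · · · · · ·
    · · · · · · █ ·
    · · · · · █ █ ·
    · · · · █ █ · ·
    · · · █ · · · ·
    · · · · · · · ·
T3:
  2·area = 88  (B↔C swapped to make it positive)
  edge (6, 10)→(8, 0): d=(2,-10) top-left  bias=+0
  edge (8, 0)→(14, 14): d=(6,14) right/bottom  bias=-1
  edge (14, 14)→(6, 10): d=(-8,-4) top-left  bias=+0
    (4,1)@(9, 3): e=[16,4,68] → █
    (5,1)@(11, 3): e=[36,-24,76] → ·
    (3,2)@(7, 5): e=[0,44,44] → █  [on edge]
    (5,2)@(11, 5): e=[40,-12,60] → ·
    (3,3)@(7, 7): e=[4,56,28] → █
    (5,3)@(11, 7): e=[44,0,44] → ·  [on edge]
    (3,4)@(7, 9): e=[8,68,12] → █
    (5,4)@(11, 9): e=[48,12,28] → █
    (6,4)@(13, 9): e=[68,-16,36] → ·
    (3,5)@(7, 11): e=[12,80,-4] → ·
    (4,5)@(9, 11): e=[32,52,4] → █
    (6,5)@(13, 11): e=[72,-4,20] → ·
  covered (11 px):
    · · · · · · · ·
    · · · · █ · · ·
    · · · █ █ · · ·
    · · · █ █ · · ·
    · · · █ █ █ · ·
    · · · · █ █ · ·
    · · · · · · █ ·

Z-buffer (winner per pixel, '.' = empty):
  . . . . . . . .
  . . . 1 1 . . 0
  . . 1 1 0 0 0 .
  . . 1 1 0 0 2 .
  . . 1 0 0 3 . .
  . . 1 0 3 3 . .
  . . . . . . 3 .

Result: 1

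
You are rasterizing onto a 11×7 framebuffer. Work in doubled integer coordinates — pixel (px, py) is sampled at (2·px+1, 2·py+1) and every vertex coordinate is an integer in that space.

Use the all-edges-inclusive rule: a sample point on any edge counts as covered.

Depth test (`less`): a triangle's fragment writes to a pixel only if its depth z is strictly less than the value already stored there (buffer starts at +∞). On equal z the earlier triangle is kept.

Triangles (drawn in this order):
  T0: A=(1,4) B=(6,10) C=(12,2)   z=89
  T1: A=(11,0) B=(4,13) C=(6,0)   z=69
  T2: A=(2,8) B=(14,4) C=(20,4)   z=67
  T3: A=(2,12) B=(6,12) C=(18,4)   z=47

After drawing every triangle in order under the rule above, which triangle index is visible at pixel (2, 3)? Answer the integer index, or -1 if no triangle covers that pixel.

T0:
  2·area = 76  (B↔C swapped to make it positive)
  edge (1, 4)→(12, 2): d=(11,-2) inclusive
  edge (12, 2)→(6, 10): d=(-6,8) inclusive
  edge (6, 10)→(1, 4): d=(-5,-6) inclusive
    (3,1)@(7, 3): e=[1,34,41] → █
    (4,1)@(9, 3): e=[5,18,53] → █
    (5,1)@(11, 3): e=[9,2,65] → █
    (6,1)@(13, 3): e=[13,-14,77] → ·
    (1,2)@(3, 5): e=[15,54,7] → █
    (2,2)@(5, 5): e=[19,38,19] → █
    (5,2)@(11, 5): e=[31,-10,55] → ·
    (1,3)@(3, 7): e=[37,42,-3] → ·
    (2,3)@(5, 7): e=[41,26,9] → █
    (4,3)@(9, 7): e=[49,-6,33] → ·
    (2,4)@(5, 9): e=[63,14,-1] → ·
    (3,4)@(7, 9): e=[67,-2,11] → ·
  covered (9 px):
    · · · · · · · · · · ·
    · · · █ █ █ · · · · ·
    · █ █ █ █ · · · · · ·
    · · █ █ · · · · · · ·
    · · · · · · · · · · ·
    · · · · · · · · · · ·
    · · · · · · · · · · ·
T1:
  2·area = 65
  edge (11, 0)→(4, 13): d=(-7,13) inclusive
  edge (4, 13)→(6, 0): d=(2,-13) inclusive
  edge (6, 0)→(11, 0): d=(5,0) inclusive
    (3,0)@(7, 1): e=[45,15,5] → █
    (4,0)@(9, 1): e=[19,41,5] → █
    (5,0)@(11, 1): e=[-7,67,5] → ·
    (3,1)@(7, 3): e=[31,19,15] → █
    (5,1)@(11, 3): e=[-21,71,15] → ·
    (3,2)@(7, 5): e=[17,23,25] → █
    (4,2)@(9, 5): e=[-9,49,25] → ·
    (2,3)@(5, 7): e=[29,1,35] → █
    (4,3)@(9, 7): e=[-23,53,35] → ·
    (2,4)@(5, 9): e=[15,5,45] → █
    (3,4)@(7, 9): e=[-11,31,45] → ·
    (2,5)@(5, 11): e=[1,9,55] → █
  covered (9 px):
    · · · █ █ · · · · · ·
    · · · █ █ · · · · · ·
    · · · █ · · · · · · ·
    · · █ █ · · · · · · ·
    · · █ · · · · · · · ·
    · · █ · · · · · · · ·
    · · · · · · · · · · ·
T2:
  2·area = 24
  edge (2, 8)→(14, 4): d=(12,-4) inclusive
  edge (14, 4)→(20, 4): d=(6,0) inclusive
  edge (20, 4)→(2, 8): d=(-18,4) inclusive
    (8,1)@(17, 3): e=[0,-6,30] → ·  [on edge]
    (5,2)@(11, 5): e=[0,6,18] → █  [on edge]
    (6,2)@(13, 5): e=[8,6,10] → █
    (7,2)@(15, 5): e=[16,6,2] → █
    (8,2)@(17, 5): e=[24,6,-6] → ·
    (2,3)@(5, 7): e=[0,18,6] → █  [on edge]
    (3,3)@(7, 7): e=[8,18,-2] → ·
    (5,3)@(11, 7): e=[24,18,-18] → ·
    (6,3)@(13, 7): e=[32,18,-26] → ·
    (7,3)@(15, 7): e=[40,18,-34] → ·
    (2,4)@(5, 9): e=[24,30,-30] → ·
  covered (4 px):
    · · · · · · · · · · ·
    · · · · · · · · · · ·
    · · · · · █ █ █ · · ·
    · · █ · · · · · · · ·
    · · · · · · · · · · ·
    · · · · · · · · · · ·
    · · · · · · · · · · ·
T3:
  2·area = 32  (B↔C swapped to make it positive)
  edge (2, 12)→(18, 4): d=(16,-8) inclusive
  edge (18, 4)→(6, 12): d=(-12,8) inclusive
  edge (6, 12)→(2, 12): d=(-4,0) inclusive
    (6,3)@(13, 7): e=[8,4,20] → █
    (7,3)@(15, 7): e=[24,-12,20] → ·
    (4,4)@(9, 9): e=[8,12,12] → █
    (5,4)@(11, 9): e=[24,-4,12] → ·
    (6,4)@(13, 9): e=[40,-20,12] → ·
    (2,5)@(5, 11): e=[8,20,4] → █
    (3,5)@(7, 11): e=[24,4,4] → █
    (4,5)@(9, 11): e=[40,-12,4] → ·
    (2,6)@(5, 13): e=[40,-4,-4] → ·
    (3,6)@(7, 13): e=[56,-20,-4] → ·
  covered (4 px):
    · · · · · · · · · · ·
    · · · · · · · · · · ·
    · · · · · · · · · · ·
    · · · · · · █ · · · ·
    · · · · █ · · · · · ·
    · · █ █ · · · · · · ·
    · · · · · · · · · · ·

Z-buffer (winner per pixel, '.' = empty):
  . . . 1 1 . . . . . .
  . . . 1 1 0 . . . . .
  . 0 0 1 0 2 2 2 . . .
  . . 2 1 . . 3 . . . .
  . . 1 . 3 . . . . . .
  . . 3 3 . . . . . . .
  . . . . . . . . . . .

Final: 2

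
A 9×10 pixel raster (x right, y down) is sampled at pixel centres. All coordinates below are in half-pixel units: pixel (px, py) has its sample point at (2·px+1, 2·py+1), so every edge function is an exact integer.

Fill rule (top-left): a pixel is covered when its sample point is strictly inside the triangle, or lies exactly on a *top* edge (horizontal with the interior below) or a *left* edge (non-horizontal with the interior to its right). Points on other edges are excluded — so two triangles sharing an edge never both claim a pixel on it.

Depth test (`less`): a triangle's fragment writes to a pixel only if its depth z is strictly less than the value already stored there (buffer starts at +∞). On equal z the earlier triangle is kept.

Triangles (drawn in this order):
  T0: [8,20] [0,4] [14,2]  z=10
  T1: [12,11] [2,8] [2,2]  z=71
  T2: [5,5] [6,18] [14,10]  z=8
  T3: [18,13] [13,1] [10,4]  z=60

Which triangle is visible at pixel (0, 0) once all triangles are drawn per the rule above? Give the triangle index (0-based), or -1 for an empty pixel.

T0:
  2·area = 240
  edge (8, 20)→(0, 4): d=(-8,-16) top-left  bias=+0
  edge (0, 4)→(14, 2): d=(14,-2) top-left  bias=+0
  edge (14, 2)→(8, 20): d=(-6,18) right/bottom  bias=-1
    (3,1)@(7, 3): e=[120,0,120] → █  [on edge]
    (4,1)@(9, 3): e=[152,4,84] → █
    (5,1)@(11, 3): e=[184,8,48] → █
    (6,1)@(13, 3): e=[216,12,12] → █
    (7,1)@(15, 3): e=[248,16,-24] → ·
    (0,2)@(1, 5): e=[8,16,216] → █
    (1,2)@(3, 5): e=[40,20,180] → █
    (2,2)@(5, 5): e=[72,24,144] → █
    (6,2)@(13, 5): e=[200,40,0] → ·  [on edge]
    (0,3)@(1, 7): e=[-8,44,204] → ·
    (1,3)@(3, 7): e=[24,48,168] → █
    (6,3)@(13, 7): e=[184,68,-12] → ·
    (5,5)@(11, 11): e=[120,120,0] → ·  [on edge]
    (4,8)@(9, 17): e=[40,200,0] → ·  [on edge]
  covered (29 px):
    · · · · · · · · ·
    · · · █ █ █ █ · ·
    █ █ █ █ █ █ · · ·
    · █ █ █ █ █ · · ·
    · █ █ █ █ █ · · ·
    · · █ █ █ · · · ·
    · · █ █ █ · · · ·
    · · · █ █ · · · ·
    · · · █ · · · · ·
    · · · · · · · · ·
T1:
  2·area = 60
  edge (12, 11)→(2, 8): d=(-10,-3) top-left  bias=+0
  edge (2, 8)→(2, 2): d=(0,-6) top-left  bias=+0
  edge (2, 2)→(12, 11): d=(10,9) right/bottom  bias=-1
    (1,1)@(3, 3): e=[53,6,1] → █
    (2,1)@(5, 3): e=[59,18,-17] → ·
    (1,2)@(3, 5): e=[33,6,21] → █
    (2,2)@(5, 5): e=[39,18,3] → █
    (3,2)@(7, 5): e=[45,30,-15] → ·
    (1,3)@(3, 7): e=[13,6,41] → █
    (3,3)@(7, 7): e=[25,30,5] → █
    (4,3)@(9, 7): e=[31,42,-13] → ·
    (1,4)@(3, 9): e=[-7,6,61] → ·
    (2,4)@(5, 9): e=[-1,18,43] → ·
    (3,4)@(7, 9): e=[5,30,25] → █
    (4,4)@(9, 9): e=[11,42,7] → █
  covered (8 px):
    · · · · · · · · ·
    · █ · · · · · · ·
    · █ █ · · · · · ·
    · █ █ █ · · · · ·
    · · · █ █ · · · ·
    · · · · · · · · ·
    · · · · · · · · ·
    · · · · · · · · ·
    · · · · · · · · ·
    · · · · · · · · ·
T2:
  2·area = 112  (B↔C swapped to make it positive)
  edge (5, 5)→(14, 10): d=(9,5) right/bottom  bias=-1
  edge (14, 10)→(6, 18): d=(-8,8) right/bottom  bias=-1
  edge (6, 18)→(5, 5): d=(-1,-13) top-left  bias=+0
    (2,2)@(5, 5): e=[0,112,0] → ·  [on edge]
    (3,3)@(7, 7): e=[8,80,24] → █
    (4,3)@(9, 7): e=[-2,64,50] → ·
    (8,3)@(17, 7): e=[-42,0,154] → ·  [on edge]
    (3,4)@(7, 9): e=[26,64,22] → █
    (4,4)@(9, 9): e=[16,48,48] → █
    (5,4)@(11, 9): e=[6,32,74] → █
    (6,4)@(13, 9): e=[-4,16,100] → ·
    (7,4)@(15, 9): e=[-14,0,126] → ·  [on edge]
    (3,5)@(7, 11): e=[44,48,20] → █
    (6,5)@(13, 11): e=[14,0,98] → ·  [on edge]
    (3,6)@(7, 13): e=[62,32,18] → █
    (5,6)@(11, 13): e=[42,0,70] → ·  [on edge]
    (4,7)@(9, 15): e=[70,0,42] → ·  [on edge]
    (3,8)@(7, 17): e=[98,0,14] → ·  [on edge]
    (2,9)@(5, 19): e=[126,0,-14] → ·  [on edge]
  covered (10 px):
    · · · · · · · · ·
    · · · · · · · · ·
    · · · · · · · · ·
    · · · █ · · · · ·
    · · · █ █ █ · · ·
    · · · █ █ █ · · ·
    · · · █ █ · · · ·
    · · · █ · · · · ·
    · · · · · · · · ·
    · · · · · · · · ·
T3:
  2·area = 51  (B↔C swapped to make it positive)
  edge (18, 13)→(10, 4): d=(-8,-9) top-left  bias=+0
  edge (10, 4)→(13, 1): d=(3,-3) top-left  bias=+0
  edge (13, 1)→(18, 13): d=(5,12) right/bottom  bias=-1
    (6,0)@(13, 1): e=[51,0,0] → ·  [on edge]
    (5,1)@(11, 3): e=[17,0,34] → █  [on edge]
    (6,1)@(13, 3): e=[35,6,10] → █
    (7,1)@(15, 3): e=[53,12,-14] → ·
    (4,2)@(9, 5): e=[-17,0,68] → ·  [on edge]
    (5,2)@(11, 5): e=[1,6,44] → █
    (7,2)@(15, 5): e=[37,18,-4] → ·
    (3,3)@(7, 7): e=[-51,0,102] → ·  [on edge]
    (5,3)@(11, 7): e=[-15,12,54] → ·
    (6,3)@(13, 7): e=[3,18,30] → █
    (7,3)@(15, 7): e=[21,24,6] → █
    (8,3)@(17, 7): e=[39,30,-18] → ·
    (2,4)@(5, 9): e=[-85,0,136] → ·  [on edge]
    (1,5)@(3, 11): e=[-119,0,170] → ·  [on edge]
    (0,6)@(1, 13): e=[-153,0,204] → ·  [on edge]
  covered (8 px):
    · · · · · · · · ·
    · · · · · █ █ · ·
    · · · · · █ █ · ·
    · · · · · · █ █ ·
    · · · · · · · █ ·
    · · · · · · · · █
    · · · · · · · · ·
    · · · · · · · · ·
    · · · · · · · · ·
    · · · · · · · · ·

Z-buffer (winner per pixel, '.' = empty):
  . . . . . . . . .
  . 1 . 0 0 0 0 . .
  0 0 0 0 0 0 3 . .
  . 0 0 2 0 0 3 3 .
  . 0 0 2 2 2 . 3 .
  . . 0 2 2 2 . . 3
  . . 0 2 2 . . . .
  . . . 2 0 . . . .
  . . . 0 . . . . .
  . . . . . . . . .

Answer: -1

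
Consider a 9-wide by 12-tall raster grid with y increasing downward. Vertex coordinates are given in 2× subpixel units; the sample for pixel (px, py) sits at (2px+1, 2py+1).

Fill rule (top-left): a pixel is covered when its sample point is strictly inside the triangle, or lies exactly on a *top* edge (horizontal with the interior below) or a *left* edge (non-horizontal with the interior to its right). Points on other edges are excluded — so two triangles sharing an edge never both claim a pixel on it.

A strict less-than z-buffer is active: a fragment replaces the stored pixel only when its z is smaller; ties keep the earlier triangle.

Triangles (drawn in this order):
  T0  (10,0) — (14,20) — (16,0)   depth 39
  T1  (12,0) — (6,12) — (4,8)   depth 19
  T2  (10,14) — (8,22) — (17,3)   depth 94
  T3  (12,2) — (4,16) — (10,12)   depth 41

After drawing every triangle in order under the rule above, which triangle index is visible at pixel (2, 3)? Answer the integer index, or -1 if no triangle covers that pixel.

T0:
  2·area = 120  (B↔C swapped to make it positive)
  edge (10, 0)→(16, 0): d=(6,0) top-left  bias=+0
  edge (16, 0)→(14, 20): d=(-2,20) right/bottom  bias=-1
  edge (14, 20)→(10, 0): d=(-4,-20) top-left  bias=+0
    (5,0)@(11, 1): e=[6,98,16] → #
    (6,0)@(13, 1): e=[6,58,56] → #
    (7,0)@(15, 1): e=[6,18,96] → #
    (8,0)@(17, 1): e=[6,-22,136] → ·
    (5,1)@(11, 3): e=[18,94,8] → #
    (8,1)@(17, 3): e=[18,-26,128] → ·
    (5,2)@(11, 5): e=[30,90,0] → #  [on edge]
    (8,2)@(17, 5): e=[30,-30,120] → ·
    (5,3)@(11, 7): e=[42,86,-8] → ·
    (6,3)@(13, 7): e=[42,46,32] → #
    (8,3)@(17, 7): e=[42,-34,112] → ·
    (6,4)@(13, 9): e=[54,42,24] → #
    (6,7)@(13, 15): e=[90,30,0] → #  [on edge]
  covered (16 px):
    · · · · · # # # ·
    · · · · · # # # ·
    · · · · · # # # ·
    · · · · · · # # ·
    · · · · · · # # ·
    · · · · · · # · ·
    · · · · · · # · ·
    · · · · · · # · ·
    · · · · · · · · ·
    · · · · · · · · ·
    · · · · · · · · ·
    · · · · · · · · ·
T1:
  2·area = 48
  edge (12, 0)→(6, 12): d=(-6,12) right/bottom  bias=-1
  edge (6, 12)→(4, 8): d=(-2,-4) top-left  bias=+0
  edge (4, 8)→(12, 0): d=(8,-8) top-left  bias=+0
    (5,0)@(11, 1): e=[6,42,0] → #  [on edge]
    (6,0)@(13, 1): e=[-18,50,16] → ·
    (4,1)@(9, 3): e=[18,30,0] → #  [on edge]
    (5,1)@(11, 3): e=[-6,38,16] → ·
    (3,2)@(7, 5): e=[30,18,0] → #  [on edge]
    (5,2)@(11, 5): e=[-18,34,32] → ·
    (2,3)@(5, 7): e=[42,6,0] → #  [on edge]
    (4,3)@(9, 7): e=[-6,22,32] → ·
    (1,4)@(3, 9): e=[54,-6,0] → ·  [on edge]
    (2,4)@(5, 9): e=[30,2,16] → #
    (4,4)@(9, 9): e=[-18,18,48] → ·
    (0,5)@(1, 11): e=[66,-18,0] → ·  [on edge]
  covered (8 px):
    · · · · · # · · ·
    · · · · # · · · ·
    · · · # # · · · ·
    · · # # · · · · ·
    · · # # · · · · ·
    · · · · · · · · ·
    · · · · · · · · ·
    · · · · · · · · ·
    · · · · · · · · ·
    · · · · · · · · ·
    · · · · · · · · ·
    · · · · · · · · ·
T2:
  2·area = 34  (B↔C swapped to make it positive)
  edge (10, 14)→(17, 3): d=(7,-11) top-left  bias=+0
  edge (17, 3)→(8, 22): d=(-9,19) right/bottom  bias=-1
  edge (8, 22)→(10, 14): d=(2,-8) top-left  bias=+0
    (8,1)@(17, 3): e=[0,0,34] → ·  [on edge]
    (7,3)@(15, 7): e=[6,2,26] → #
    (8,3)@(17, 7): e=[28,-36,42] → ·
    (7,4)@(15, 9): e=[20,-16,30] → ·
    (6,5)@(13, 11): e=[12,4,18] → #
    (7,5)@(15, 11): e=[34,-34,34] → ·
    (5,6)@(11, 13): e=[4,24,6] → #
    (6,6)@(13, 13): e=[26,-14,22] → ·
    (5,7)@(11, 15): e=[18,6,10] → #
    (6,7)@(13, 15): e=[40,-32,26] → ·
    (5,8)@(11, 17): e=[32,-12,14] → ·
    (4,9)@(9, 19): e=[24,8,2] → #
  covered (5 px):
    · · · · · · · · ·
    · · · · · · · · ·
    · · · · · · · · ·
    · · · · · · · # ·
    · · · · · · · · ·
    · · · · · · # · ·
    · · · · · # · · ·
    · · · · · # · · ·
    · · · · · · · · ·
    · · · · # · · · ·
    · · · · · · · · ·
    · · · · · · · · ·
T3:
  2·area = 52  (B↔C swapped to make it positive)
  edge (12, 2)→(10, 12): d=(-2,10) right/bottom  bias=-1
  edge (10, 12)→(4, 16): d=(-6,4) right/bottom  bias=-1
  edge (4, 16)→(12, 2): d=(8,-14) top-left  bias=+0
    (5,2)@(11, 5): e=[4,38,10] → #
    (6,2)@(13, 5): e=[-16,30,38] → ·
    (5,3)@(11, 7): e=[0,26,26] → ·  [on edge]
    (4,4)@(9, 9): e=[16,22,14] → #
    (5,4)@(11, 9): e=[-4,14,42] → ·
    (3,5)@(7, 11): e=[32,18,2] → #
    (5,5)@(11, 11): e=[-8,2,58] → ·
    (3,6)@(7, 13): e=[28,6,18] → #
    (4,6)@(9, 13): e=[8,-2,46] → ·
    (2,7)@(5, 15): e=[44,2,6] → #
    (3,7)@(7, 15): e=[24,-6,34] → ·
    (2,8)@(5, 17): e=[40,-10,22] → ·
    (4,8)@(9, 17): e=[0,-26,78] → ·  [on edge]
  covered (6 px):
    · · · · · · · · ·
    · · · · · · · · ·
    · · · · · # · · ·
    · · · · · · · · ·
    · · · · # · · · ·
    · · · # # · · · ·
    · · · # · · · · ·
    · · # · · · · · ·
    · · · · · · · · ·
    · · · · · · · · ·
    · · · · · · · · ·
    · · · · · · · · ·

Z-buffer (winner per pixel, '.' = empty):
  . . . . . 1 0 0 .
  . . . . 1 0 0 0 .
  . . . 1 1 0 0 0 .
  . . 1 1 . . 0 0 .
  . . 1 1 3 . 0 0 .
  . . . 3 3 . 0 . .
  . . . 3 . 2 0 . .
  . . 3 . . 2 0 . .
  . . . . . . . . .
  . . . . 2 . . . .
  . . . . . . . . .
  . . . . . . . . .

Answer: 1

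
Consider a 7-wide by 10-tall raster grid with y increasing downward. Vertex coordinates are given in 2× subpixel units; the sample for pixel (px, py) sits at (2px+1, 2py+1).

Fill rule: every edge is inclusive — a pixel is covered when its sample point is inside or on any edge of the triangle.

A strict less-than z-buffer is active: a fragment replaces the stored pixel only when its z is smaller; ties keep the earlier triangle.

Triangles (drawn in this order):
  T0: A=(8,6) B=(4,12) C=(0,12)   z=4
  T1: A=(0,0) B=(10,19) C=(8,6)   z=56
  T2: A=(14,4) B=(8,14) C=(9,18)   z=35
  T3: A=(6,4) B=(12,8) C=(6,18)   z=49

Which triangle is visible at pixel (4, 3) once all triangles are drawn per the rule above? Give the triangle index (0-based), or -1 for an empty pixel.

T0:
  2·area = 24
  edge (8, 6)→(4, 12): d=(-4,6) inclusive
  edge (4, 12)→(0, 12): d=(-4,0) inclusive
  edge (0, 12)→(8, 6): d=(8,-6) inclusive
    (3,3)@(7, 7): e=[2,20,2] → #
    (4,3)@(9, 7): e=[-10,20,14] → ·
    (2,4)@(5, 9): e=[6,12,6] → #
    (3,4)@(7, 9): e=[-6,12,18] → ·
    (1,5)@(3, 11): e=[10,4,10] → #
    (2,5)@(5, 11): e=[-2,4,22] → ·
    (1,6)@(3, 13): e=[2,-4,26] → ·
  covered (3 px):
    · · · · · · ·
    · · · · · · ·
    · · · · · · ·
    · · · # · · ·
    · · # · · · ·
    · # · · · · ·
    · · · · · · ·
    · · · · · · ·
    · · · · · · ·
    · · · · · · ·
T1:
  2·area = 92  (B↔C swapped to make it positive)
  edge (0, 0)→(8, 6): d=(8,6) inclusive
  edge (8, 6)→(10, 19): d=(2,13) inclusive
  edge (10, 19)→(0, 0): d=(-10,-19) inclusive
    (0,0)@(1, 1): e=[2,81,9] → #
    (1,0)@(3, 1): e=[-10,55,47] → ·
    (0,1)@(1, 3): e=[18,85,-11] → ·
    (1,1)@(3, 3): e=[6,59,27] → #
    (2,1)@(5, 3): e=[-6,33,65] → ·
    (1,2)@(3, 5): e=[22,63,7] → #
    (2,2)@(5, 5): e=[10,37,45] → #
    (3,2)@(7, 5): e=[-2,11,83] → ·
    (1,3)@(3, 7): e=[38,67,-13] → ·
    (2,3)@(5, 7): e=[26,41,25] → #
    (3,3)@(7, 7): e=[14,15,63] → #
    (4,3)@(9, 7): e=[2,-11,101] → ·
  covered (13 px):
    # · · · · · ·
    · # · · · · ·
    · # # · · · ·
    · · # # · · ·
    · · # # · · ·
    · · · # · · ·
    · · · # # · ·
    · · · · # · ·
    · · · · # · ·
    · · · · · · ·
T2:
  2·area = 34  (B↔C swapped to make it positive)
  edge (14, 4)→(9, 18): d=(-5,14) inclusive
  edge (9, 18)→(8, 14): d=(-1,-4) inclusive
  edge (8, 14)→(14, 4): d=(6,-10) inclusive
    (5,4)@(11, 9): e=[17,17,0] → #  [on edge]
    (6,4)@(13, 9): e=[-11,25,20] → ·
    (5,5)@(11, 11): e=[7,15,12] → #
    (6,5)@(13, 11): e=[-21,23,32] → ·
    (4,6)@(9, 13): e=[25,5,4] → #
    (5,6)@(11, 13): e=[-3,13,24] → ·
    (4,7)@(9, 15): e=[15,3,16] → #
    (5,7)@(11, 15): e=[-13,11,36] → ·
    (4,8)@(9, 17): e=[5,1,28] → #
    (5,8)@(11, 17): e=[-23,9,48] → ·
    (2,9)@(5, 19): e=[51,-17,0] → ·  [on edge]
    (4,9)@(9, 19): e=[-5,-1,40] → ·
  covered (5 px):
    · · · · · · ·
    · · · · · · ·
    · · · · · · ·
    · · · · · · ·
    · · · · · # ·
    · · · · · # ·
    · · · · # · ·
    · · · · # · ·
    · · · · # · ·
    · · · · · · ·
T3:
  2·area = 84
  edge (6, 4)→(12, 8): d=(6,4) inclusive
  edge (12, 8)→(6, 18): d=(-6,10) inclusive
  edge (6, 18)→(6, 4): d=(0,-14) inclusive
    (3,2)@(7, 5): e=[2,68,14] → #
    (4,2)@(9, 5): e=[-6,48,42] → ·
    (3,3)@(7, 7): e=[14,56,14] → #
    (4,3)@(9, 7): e=[6,36,42] → #
    (5,3)@(11, 7): e=[-2,16,70] → ·
    (3,4)@(7, 9): e=[26,44,14] → #
    (5,4)@(11, 9): e=[10,4,70] → #
    (6,4)@(13, 9): e=[2,-16,98] → ·
    (3,5)@(7, 11): e=[38,32,14] → #
    (5,5)@(11, 11): e=[22,-8,70] → ·
    (3,6)@(7, 13): e=[50,20,14] → #
    (4,6)@(9, 13): e=[42,0,42] → #  [on edge]
  covered (11 px):
    · · · · · · ·
    · · · · · · ·
    · · · # · · ·
    · · · # # · ·
    · · · # # # ·
    · · · # # · ·
    · · · # # · ·
    · · · # · · ·
    · · · · · · ·
    · · · · · · ·

Z-buffer (winner per pixel, '.' = empty):
  1 . . . . . .
  . 1 . . . . .
  . 1 1 3 . . .
  . . 1 0 3 . .
  . . 0 3 3 2 .
  . 0 . 3 3 2 .
  . . . 3 2 . .
  . . . 3 2 . .
  . . . . 2 . .
  . . . . . . .

Answer: 3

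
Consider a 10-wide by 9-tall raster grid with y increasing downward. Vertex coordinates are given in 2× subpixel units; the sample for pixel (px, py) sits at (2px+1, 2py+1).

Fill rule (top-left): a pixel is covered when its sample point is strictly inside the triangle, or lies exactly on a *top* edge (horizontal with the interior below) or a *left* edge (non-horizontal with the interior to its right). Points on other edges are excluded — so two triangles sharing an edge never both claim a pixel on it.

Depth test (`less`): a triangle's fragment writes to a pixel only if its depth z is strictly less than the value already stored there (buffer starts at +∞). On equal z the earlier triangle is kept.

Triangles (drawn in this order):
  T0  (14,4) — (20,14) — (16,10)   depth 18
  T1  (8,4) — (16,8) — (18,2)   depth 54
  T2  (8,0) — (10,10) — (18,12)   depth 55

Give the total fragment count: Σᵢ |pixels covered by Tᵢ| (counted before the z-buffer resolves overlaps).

T0:
  2·area = 16
  edge (14, 4)→(20, 14): d=(6,10) right/bottom  bias=-1
  edge (20, 14)→(16, 10): d=(-4,-4) top-left  bias=+0
  edge (16, 10)→(14, 4): d=(-2,-6) top-left  bias=+0
    (3,0)@(7, 1): e=[52,0,-36] → .  [on edge]
    (6,0)@(13, 1): e=[-8,24,0] → .  [on edge]
    (4,1)@(9, 3): e=[44,0,-28] → .  [on edge]
    (5,2)@(11, 5): e=[36,0,-20] → .  [on edge]
    (6,3)@(13, 7): e=[28,0,-12] → .  [on edge]
    (7,3)@(15, 7): e=[8,8,0] → X  [on edge]
    (8,3)@(17, 7): e=[-12,16,12] → .
    (7,4)@(15, 9): e=[20,0,-4] → .  [on edge]
    (8,4)@(17, 9): e=[0,8,8] → .  [on edge]
    (8,5)@(17, 11): e=[12,0,4] → X  [on edge]
    (9,5)@(19, 11): e=[-8,8,16] → .
    (8,6)@(17, 13): e=[24,-8,0] → .  [on edge]
    (9,6)@(19, 13): e=[4,0,12] → X  [on edge]
  covered (3 px):
    . . . . . . . . . .
    . . . . . . . . . .
    . . . . . . . . . .
    . . . . . . . X . .
    . . . . . . . . . .
    . . . . . . . . X .
    . . . . . . . . . X
    . . . . . . . . . .
    . . . . . . . . . .
T1:
  2·area = 56  (B↔C swapped to make it positive)
  edge (8, 4)→(18, 2): d=(10,-2) top-left  bias=+0
  edge (18, 2)→(16, 8): d=(-2,6) right/bottom  bias=-1
  edge (16, 8)→(8, 4): d=(-8,-4) top-left  bias=+0
    (6,1)@(13, 3): e=[0,28,28] → X  [on edge]
    (7,1)@(15, 3): e=[4,16,36] → X
    (8,1)@(17, 3): e=[8,4,44] → X
    (9,1)@(19, 3): e=[12,-8,52] → .
    (1,2)@(3, 5): e=[0,84,-28] → .  [on edge]
    (5,2)@(11, 5): e=[16,36,4] → X
    (8,2)@(17, 5): e=[28,0,28] → .  [on edge]
    (5,3)@(11, 7): e=[36,32,-12] → .
    (6,3)@(13, 7): e=[40,20,-4] → .
    (7,3)@(15, 7): e=[44,8,4] → X
    (8,3)@(17, 7): e=[48,-4,12] → .
    (7,4)@(15, 9): e=[64,4,-12] → .
    (7,5)@(15, 11): e=[84,0,-28] → .  [on edge]
    (6,8)@(13, 17): e=[140,0,-84] → .  [on edge]
  covered (7 px):
    . . . . . . . . . .
    . . . . . . X X X .
    . . . . . X X X . .
    . . . . . . . X . .
    . . . . . . . . . .
    . . . . . . . . . .
    . . . . . . . . . .
    . . . . . . . . . .
    . . . . . . . . . .
T2:
  2·area = 76  (B↔C swapped to make it positive)
  edge (8, 0)→(18, 12): d=(10,12) right/bottom  bias=-1
  edge (18, 12)→(10, 10): d=(-8,-2) top-left  bias=+0
  edge (10, 10)→(8, 0): d=(-2,-10) top-left  bias=+0
    (4,1)@(9, 3): e=[18,54,4] → X
    (5,1)@(11, 3): e=[-6,58,24] → .
    (4,2)@(9, 5): e=[38,38,0] → X  [on edge]
    (5,2)@(11, 5): e=[14,42,20] → X
    (6,2)@(13, 5): e=[-10,46,40] → .
    (4,3)@(9, 7): e=[58,22,-4] → .
    (5,3)@(11, 7): e=[34,26,16] → X
    (6,3)@(13, 7): e=[10,30,36] → X
    (7,3)@(15, 7): e=[-14,34,56] → .
    (5,4)@(11, 9): e=[54,10,12] → X
    (7,4)@(15, 9): e=[6,18,52] → X
    (8,4)@(17, 9): e=[-18,22,72] → .
    (5,7)@(11, 15): e=[114,-38,0] → .  [on edge]
  covered (10 px):
    . . . . . . . . . .
    . . . . X . . . . .
    . . . . X X . . . .
    . . . . . X X . . .
    . . . . . X X X . .
    . . . . . . . X X .
    . . . . . . . . . .
    . . . . . . . . . .
    . . . . . . . . . .

Result: 20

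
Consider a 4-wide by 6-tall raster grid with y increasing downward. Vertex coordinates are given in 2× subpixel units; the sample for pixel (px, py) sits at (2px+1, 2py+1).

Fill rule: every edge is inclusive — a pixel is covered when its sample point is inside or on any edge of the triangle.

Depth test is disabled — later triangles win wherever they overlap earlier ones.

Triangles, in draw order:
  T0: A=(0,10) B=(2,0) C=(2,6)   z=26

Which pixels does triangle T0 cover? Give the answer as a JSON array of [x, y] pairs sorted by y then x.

T0:
  2·area = 12
  edge (0, 10)→(2, 0): d=(2,-10) inclusive
  edge (2, 0)→(2, 6): d=(0,6) inclusive
  edge (2, 6)→(0, 10): d=(-2,4) inclusive
    (0,2)@(1, 5): e=[0,6,6] → X  [on edge]
    (1,2)@(3, 5): e=[20,-6,-2] → .
    (0,3)@(1, 7): e=[4,6,2] → X
    (1,3)@(3, 7): e=[24,-6,-6] → .
    (0,4)@(1, 9): e=[8,6,-2] → .
  covered (2 px):
    . . . .
    . . . .
    X . . .
    X . . .
    . . . .
    . . . .

Result: [[0,2],[0,3]]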